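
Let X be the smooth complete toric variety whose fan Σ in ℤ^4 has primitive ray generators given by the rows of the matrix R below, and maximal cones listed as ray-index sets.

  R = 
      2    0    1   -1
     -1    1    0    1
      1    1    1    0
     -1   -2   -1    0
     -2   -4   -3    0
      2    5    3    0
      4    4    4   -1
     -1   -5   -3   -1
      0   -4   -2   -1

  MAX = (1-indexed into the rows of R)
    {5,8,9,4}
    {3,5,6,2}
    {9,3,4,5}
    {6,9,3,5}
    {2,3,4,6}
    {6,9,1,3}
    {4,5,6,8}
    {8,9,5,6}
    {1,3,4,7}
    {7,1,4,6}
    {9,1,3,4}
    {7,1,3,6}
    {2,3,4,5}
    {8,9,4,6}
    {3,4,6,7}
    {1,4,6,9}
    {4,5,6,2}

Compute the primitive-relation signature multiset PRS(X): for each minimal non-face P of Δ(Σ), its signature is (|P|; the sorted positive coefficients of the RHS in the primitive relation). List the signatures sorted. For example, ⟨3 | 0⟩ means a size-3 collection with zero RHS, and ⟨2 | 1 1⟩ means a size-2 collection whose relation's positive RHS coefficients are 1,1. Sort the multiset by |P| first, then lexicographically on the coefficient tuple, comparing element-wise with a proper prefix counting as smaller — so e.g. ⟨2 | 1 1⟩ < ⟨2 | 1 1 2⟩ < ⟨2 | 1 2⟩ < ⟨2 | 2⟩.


Primitive collections (14):

  P={1,2}:  v_{1} + v_{2} = v_{3}  so sig = ⟨2 | 1⟩
  P={1,5}:  v_{1} + v_{5} = v_{9}  so sig = ⟨2 | 1⟩
  P={2,8}:  v_{2} + v_{8} = v_{5}  so sig = ⟨2 | 1⟩
  P={3,8}:  v_{3} + v_{8} = v_{9}  so sig = ⟨2 | 1⟩
  P={5,7}:  v_{5} + v_{7} = v_{1}  so sig = ⟨2 | 1⟩
  P={2,9}:  v_{2} + v_{9} = v_{3} + v_{5}  so sig = ⟨2 | 1 1⟩
  P={7,8}:  v_{7} + v_{8} = v_{1} + v_{4} + v_{6} + v_{9}  so sig = ⟨2 | 1 1 1 1⟩
  P={1,8}:  v_{1} + v_{8} = v_{4} + v_{6} + 2·v_{9}  so sig = ⟨2 | 1 1 2⟩
  P={2,7}:  v_{2} + v_{7} = 2·v_{3} + v_{4} + v_{6}  so sig = ⟨2 | 1 1 2⟩
  P={7,9}:  v_{7} + v_{9} = 2·v_{1}  so sig = ⟨2 | 2⟩
  P={3,4,5,6}:  v_{3} + v_{4} + v_{5} + v_{6} = 0  so sig = ⟨4 | 0⟩
  P={1,3,4,6}:  v_{1} + v_{3} + v_{4} + v_{6} = v_{7}  so sig = ⟨4 | 1⟩
  P={3,4,6,9}:  v_{3} + v_{4} + v_{6} + v_{9} = v_{1}  so sig = ⟨4 | 1⟩
  P={4,5,6,9}:  v_{4} + v_{5} + v_{6} + v_{9} = v_{8}  so sig = ⟨4 | 1⟩

Signatures (|P|; sorted positive RHS coefficients), sorted:
    |P|=2: 10 collections, coeffs (1), (1), (1), (1), (1), (1,1), (1,1,1,1), (1,1,2), (1,1,2), (2)
    |P|=4: 4 collections, coeffs (), (1), (1), (1)


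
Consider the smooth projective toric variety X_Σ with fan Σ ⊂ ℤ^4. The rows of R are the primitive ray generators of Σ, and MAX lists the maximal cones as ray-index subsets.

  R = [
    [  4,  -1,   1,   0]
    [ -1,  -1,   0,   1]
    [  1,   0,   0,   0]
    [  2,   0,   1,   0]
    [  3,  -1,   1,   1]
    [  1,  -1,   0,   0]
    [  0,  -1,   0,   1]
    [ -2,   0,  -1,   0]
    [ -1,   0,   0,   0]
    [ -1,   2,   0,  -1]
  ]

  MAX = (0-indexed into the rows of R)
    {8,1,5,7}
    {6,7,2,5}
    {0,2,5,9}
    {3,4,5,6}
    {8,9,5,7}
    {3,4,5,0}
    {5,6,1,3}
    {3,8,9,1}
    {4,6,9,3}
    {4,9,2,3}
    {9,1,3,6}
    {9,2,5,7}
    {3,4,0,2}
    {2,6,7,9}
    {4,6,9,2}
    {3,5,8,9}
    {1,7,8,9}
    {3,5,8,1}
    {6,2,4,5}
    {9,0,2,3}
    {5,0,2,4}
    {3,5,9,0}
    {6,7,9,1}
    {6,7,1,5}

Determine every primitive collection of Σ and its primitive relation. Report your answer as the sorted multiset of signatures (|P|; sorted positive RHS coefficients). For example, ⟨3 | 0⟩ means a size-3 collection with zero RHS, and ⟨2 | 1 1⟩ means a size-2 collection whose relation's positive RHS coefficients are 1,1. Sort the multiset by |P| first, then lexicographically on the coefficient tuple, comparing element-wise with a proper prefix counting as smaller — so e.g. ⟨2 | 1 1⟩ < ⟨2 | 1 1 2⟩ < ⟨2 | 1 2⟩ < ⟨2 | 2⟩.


The 17 primitive collections of Σ (r=10, n=4):

  {2,8}:  v_{2} + v_{8} = 0  →  sig = ⟨2 | 0⟩
  {3,7}:  v_{3} + v_{7} = 0  →  sig = ⟨2 | 0⟩
  {1,2}:  v_{1} + v_{2} = v_{6}  →  sig = ⟨2 | 1⟩
  {6,8}:  v_{6} + v_{8} = v_{1}  →  sig = ⟨2 | 1⟩
  {0,6}:  v_{0} + v_{6} = v_{4} + v_{5}  →  sig = ⟨2 | 1 1⟩
  {0,7}:  v_{0} + v_{7} = v_{2} + v_{5}  →  sig = ⟨2 | 1 1⟩
  {0,8}:  v_{0} + v_{8} = v_{3} + v_{5}  →  sig = ⟨2 | 1 1⟩
  {4,7}:  v_{4} + v_{7} = v_{2} + v_{6}  →  sig = ⟨2 | 1 1⟩
  {4,8}:  v_{4} + v_{8} = v_{3} + v_{6}  →  sig = ⟨2 | 1 1⟩
  {0,1}:  v_{0} + v_{1} = v_{3} + v_{5} + v_{6}  →  sig = ⟨2 | 1 1 1⟩
  {1,4}:  v_{1} + v_{4} = v_{3} + 2·v_{6}  →  sig = ⟨2 | 1 2⟩
  {5,6,9}:  v_{5} + v_{6} + v_{9} = 0  →  sig = ⟨3 | 0⟩
  {1,5,9}:  v_{1} + v_{5} + v_{9} = v_{8}  →  sig = ⟨3 | 1⟩
  {2,3,5}:  v_{2} + v_{3} + v_{5} = v_{0}  →  sig = ⟨3 | 1⟩
  {2,3,6}:  v_{2} + v_{3} + v_{6} = v_{4}  →  sig = ⟨3 | 1⟩
  {4,5,9}:  v_{4} + v_{5} + v_{9} = v_{2} + v_{3}  →  sig = ⟨3 | 1 1⟩
  {0,4,9}:  v_{0} + v_{4} + v_{9} = 2·v_{2} + 2·v_{3}  →  sig = ⟨3 | 2 2⟩

so the primitive-relation signature multiset is
    ⟨2 | 0⟩
    ⟨2 | 0⟩
    ⟨2 | 1⟩
    ⟨2 | 1⟩
    ⟨2 | 1 1⟩
    ⟨2 | 1 1⟩
    ⟨2 | 1 1⟩
    ⟨2 | 1 1⟩
    ⟨2 | 1 1⟩
    ⟨2 | 1 1 1⟩
    ⟨2 | 1 2⟩
    ⟨3 | 0⟩
    ⟨3 | 1⟩
    ⟨3 | 1⟩
    ⟨3 | 1⟩
    ⟨3 | 1 1⟩
    ⟨3 | 2 2⟩


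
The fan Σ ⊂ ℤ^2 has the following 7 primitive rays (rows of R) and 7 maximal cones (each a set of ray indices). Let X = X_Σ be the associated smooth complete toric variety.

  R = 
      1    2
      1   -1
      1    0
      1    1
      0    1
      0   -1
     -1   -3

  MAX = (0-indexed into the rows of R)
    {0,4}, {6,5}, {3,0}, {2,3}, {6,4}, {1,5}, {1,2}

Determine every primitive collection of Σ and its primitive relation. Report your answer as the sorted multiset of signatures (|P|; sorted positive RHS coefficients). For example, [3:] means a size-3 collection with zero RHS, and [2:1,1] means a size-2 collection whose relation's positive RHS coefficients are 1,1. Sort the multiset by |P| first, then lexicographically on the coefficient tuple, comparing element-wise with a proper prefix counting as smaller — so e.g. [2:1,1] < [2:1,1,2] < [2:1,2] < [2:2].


Δ(Σ) — 7 vertices, 14 min non-faces:

  P = {4,5}:  v_{4} + v_{5} = 0  ⟹  sig = [2:]
  P = {0,5}:  v_{0} + v_{5} = v_{3}  ⟹  sig = [2:1]
  P = {0,6}:  v_{0} + v_{6} = v_{5}  ⟹  sig = [2:1]
  P = {1,4}:  v_{1} + v_{4} = v_{2}  ⟹  sig = [2:1]
  P = {2,4}:  v_{2} + v_{4} = v_{3}  ⟹  sig = [2:1]
  P = {2,5}:  v_{2} + v_{5} = v_{1}  ⟹  sig = [2:1]
  P = {3,4}:  v_{3} + v_{4} = v_{0}  ⟹  sig = [2:1]
  P = {3,5}:  v_{3} + v_{5} = v_{2}  ⟹  sig = [2:1]
  P = {0,1}:  v_{0} + v_{1} = v_{2} + v_{3}  ⟹  sig = [2:1,1]
  P = {0,2}:  v_{0} + v_{2} = 2·v_{3}  ⟹  sig = [2:2]
  P = {1,3}:  v_{1} + v_{3} = 2·v_{2}  ⟹  sig = [2:2]
  P = {3,6}:  v_{3} + v_{6} = 2·v_{5}  ⟹  sig = [2:2]
  P = {2,6}:  v_{2} + v_{6} = 3·v_{5}  ⟹  sig = [2:3]
  P = {1,6}:  v_{1} + v_{6} = 4·v_{5}  ⟹  sig = [2:4]

Hence PRS(X_Σ) =
    |P|=2: 14 collections, coeffs (), (1), (1), (1), (1), (1), (1), (1), (1,1), (2), (2), (2), (3), (4)


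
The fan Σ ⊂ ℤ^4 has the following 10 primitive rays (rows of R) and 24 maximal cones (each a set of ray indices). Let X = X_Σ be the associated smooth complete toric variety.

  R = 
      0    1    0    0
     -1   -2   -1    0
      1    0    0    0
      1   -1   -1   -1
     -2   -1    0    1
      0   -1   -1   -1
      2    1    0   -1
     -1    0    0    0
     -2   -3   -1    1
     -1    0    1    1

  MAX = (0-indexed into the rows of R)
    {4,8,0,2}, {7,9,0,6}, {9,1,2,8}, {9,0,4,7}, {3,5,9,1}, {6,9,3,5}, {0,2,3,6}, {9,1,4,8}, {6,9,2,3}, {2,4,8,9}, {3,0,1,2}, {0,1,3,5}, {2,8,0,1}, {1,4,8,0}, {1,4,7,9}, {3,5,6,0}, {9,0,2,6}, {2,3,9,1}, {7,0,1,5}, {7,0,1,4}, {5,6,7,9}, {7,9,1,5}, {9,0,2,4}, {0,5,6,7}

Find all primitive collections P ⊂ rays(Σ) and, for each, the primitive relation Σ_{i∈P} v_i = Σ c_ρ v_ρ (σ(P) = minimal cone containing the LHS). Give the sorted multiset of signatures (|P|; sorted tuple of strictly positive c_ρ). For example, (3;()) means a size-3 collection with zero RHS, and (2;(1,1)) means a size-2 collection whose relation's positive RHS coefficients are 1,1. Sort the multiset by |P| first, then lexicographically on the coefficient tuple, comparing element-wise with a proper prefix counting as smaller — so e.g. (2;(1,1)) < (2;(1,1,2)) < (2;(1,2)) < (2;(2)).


16 collections generate NE(X_Σ); each relation:

  {2,7}:  v_{2} + v_{7} = 0  ⟹  sig = (2;())
  {4,6}:  v_{4} + v_{6} = 0  ⟹  sig = (2;())
  {1,6}:  v_{1} + v_{6} = v_{3}  ⟹  sig = (2;(1))
  {2,5}:  v_{2} + v_{5} = v_{3}  ⟹  sig = (2;(1))
  {3,4}:  v_{3} + v_{4} = v_{1}  ⟹  sig = (2;(1))
  {3,7}:  v_{3} + v_{7} = v_{5}  ⟹  sig = (2;(1))
  {4,5}:  v_{4} + v_{5} = v_{1} + v_{7}  ⟹  sig = (2;(1,1))
  {6,8}:  v_{6} + v_{8} = v_{1} + v_{2}  ⟹  sig = (2;(1,1))
  {7,8}:  v_{7} + v_{8} = v_{1} + v_{4}  ⟹  sig = (2;(1,1))
  {3,8}:  v_{3} + v_{8} = 2·v_{1} + v_{2}  ⟹  sig = (2;(1,2))
  {5,8}:  v_{5} + v_{8} = 2·v_{1}  ⟹  sig = (2;(2))
  {0,3,9}:  v_{0} + v_{3} + v_{9} = 0  ⟹  sig = (3;())
  {0,1,9}:  v_{0} + v_{1} + v_{9} = v_{4}  ⟹  sig = (3;(1))
  {0,5,9}:  v_{0} + v_{5} + v_{9} = v_{7}  ⟹  sig = (3;(1))
  {1,2,4}:  v_{1} + v_{2} + v_{4} = v_{8}  ⟹  sig = (3;(1))
  {0,8,9}:  v_{0} + v_{8} + v_{9} = v_{2} + 2·v_{4}  ⟹  sig = (3;(1,2))

so the primitive-relation signature multiset is
    |P|=2: 11 collections, coeffs (), (), (1), (1), (1), (1), (1,1), (1,1), (1,1), (1,2), (2)
    |P|=3: 5 collections, coeffs (), (1), (1), (1), (1,2)


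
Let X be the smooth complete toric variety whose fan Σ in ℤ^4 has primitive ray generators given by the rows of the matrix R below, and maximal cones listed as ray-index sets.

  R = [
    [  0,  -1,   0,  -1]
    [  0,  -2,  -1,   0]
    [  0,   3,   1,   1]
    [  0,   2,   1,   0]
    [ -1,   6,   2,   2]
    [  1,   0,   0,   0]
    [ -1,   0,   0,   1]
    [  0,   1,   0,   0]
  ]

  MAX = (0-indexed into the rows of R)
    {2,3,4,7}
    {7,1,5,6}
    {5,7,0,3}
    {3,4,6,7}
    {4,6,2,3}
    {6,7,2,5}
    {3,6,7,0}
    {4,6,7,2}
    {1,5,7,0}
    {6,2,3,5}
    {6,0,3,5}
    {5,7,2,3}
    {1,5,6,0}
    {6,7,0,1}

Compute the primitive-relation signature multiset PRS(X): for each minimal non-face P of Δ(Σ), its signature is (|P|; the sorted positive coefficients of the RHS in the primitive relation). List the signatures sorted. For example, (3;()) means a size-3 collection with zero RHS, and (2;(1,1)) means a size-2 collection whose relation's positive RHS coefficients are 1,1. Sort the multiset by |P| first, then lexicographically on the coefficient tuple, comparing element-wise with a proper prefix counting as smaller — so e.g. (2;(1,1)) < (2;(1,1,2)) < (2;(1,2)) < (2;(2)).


The 9 primitive collections of Σ (r=8, n=4):

  P={1,3}:  v_{1} + v_{3} = 0  so sig = (2;())
  P={0,2}:  v_{0} + v_{2} = v_{3}  so sig = (2;(1))
  P={1,2}:  v_{1} + v_{2} = v_{5} + v_{6} + v_{7}  so sig = (2;(1,1,1))
  P={1,4}:  v_{1} + v_{4} = v_{2} + v_{6} + v_{7}  so sig = (2;(1,1,1))
  P={0,4}:  v_{0} + v_{4} = 2·v_{3} + v_{6} + v_{7}  so sig = (2;(1,1,2))
  P={4,5}:  v_{4} + v_{5} = 2·v_{2}  so sig = (2;(2))
  P={0,5,6,7}:  v_{0} + v_{5} + v_{6} + v_{7} = 0  so sig = (4;())
  P={2,3,6,7}:  v_{2} + v_{3} + v_{6} + v_{7} = v_{4}  so sig = (4;(1))
  P={3,5,6,7}:  v_{3} + v_{5} + v_{6} + v_{7} = v_{2}  so sig = (4;(1))

Signatures (|P|; sorted positive RHS coefficients), sorted:
{ (2;()),  (2;(1)),  (2;(1,1,1)) ×2,  (2;(1,1,2)),  (2;(2)),  (4;()),  (4;(1)) ×2 }


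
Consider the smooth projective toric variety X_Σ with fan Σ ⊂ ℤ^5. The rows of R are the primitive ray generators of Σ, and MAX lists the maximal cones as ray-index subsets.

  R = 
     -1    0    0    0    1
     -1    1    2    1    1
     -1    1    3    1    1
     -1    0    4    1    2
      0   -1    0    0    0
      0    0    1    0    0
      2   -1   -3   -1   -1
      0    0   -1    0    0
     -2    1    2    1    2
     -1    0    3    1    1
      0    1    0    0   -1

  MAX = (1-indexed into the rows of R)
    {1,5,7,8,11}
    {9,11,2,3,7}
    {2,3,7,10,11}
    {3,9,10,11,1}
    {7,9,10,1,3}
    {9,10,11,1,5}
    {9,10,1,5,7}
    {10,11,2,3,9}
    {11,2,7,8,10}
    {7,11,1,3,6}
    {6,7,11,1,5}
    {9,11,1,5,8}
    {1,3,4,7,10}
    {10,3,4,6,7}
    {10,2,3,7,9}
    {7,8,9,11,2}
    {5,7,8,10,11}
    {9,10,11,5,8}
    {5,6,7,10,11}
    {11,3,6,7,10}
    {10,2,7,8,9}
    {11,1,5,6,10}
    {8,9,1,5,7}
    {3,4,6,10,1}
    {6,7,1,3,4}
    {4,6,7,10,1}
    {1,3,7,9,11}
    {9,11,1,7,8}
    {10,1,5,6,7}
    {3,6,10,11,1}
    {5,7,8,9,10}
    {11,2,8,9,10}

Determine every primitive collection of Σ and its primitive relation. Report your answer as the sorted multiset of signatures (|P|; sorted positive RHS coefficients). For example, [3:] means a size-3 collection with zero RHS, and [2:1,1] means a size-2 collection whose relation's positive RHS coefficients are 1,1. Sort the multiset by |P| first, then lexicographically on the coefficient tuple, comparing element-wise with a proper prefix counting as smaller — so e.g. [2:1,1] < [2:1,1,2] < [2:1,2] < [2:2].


Δ(Σ) — 11 vertices, 17 min non-faces:

  P = {6,8}:  v_{6} + v_{8} = 0  so sig = [2:]
  P = {1,2}:  v_{1} + v_{2} = v_{9}  so sig = [2:1]
  P = {2,6}:  v_{2} + v_{6} = v_{3}  so sig = [2:1]
  P = {3,5}:  v_{3} + v_{5} = v_{10}  so sig = [2:1]
  P = {3,8}:  v_{3} + v_{8} = v_{2}  so sig = [2:1]
  P = {2,5}:  v_{2} + v_{5} = v_{8} + v_{10}  so sig = [2:1,1]
  P = {4,11}:  v_{4} + v_{11} = v_{3} + v_{6}  so sig = [2:1,1]
  P = {6,9}:  v_{6} + v_{9} = v_{1} + v_{3}  so sig = [2:1,1]
  P = {4,8}:  v_{4} + v_{8} = v_{1} + v_{3} + v_{7} + v_{10}  so sig = [2:1,1,1,1]
  P = {2,4}:  v_{2} + v_{4} = v_{1} + 2·v_{3} + v_{7} + v_{10}  so sig = [2:1,1,1,2]
  P = {4,5}:  v_{4} + v_{5} = v_{1} + v_{6} + v_{7} + 2·v_{10}  so sig = [2:1,1,1,2]
  P = {4,9}:  v_{4} + v_{9} = 2·v_{1} + 2·v_{3} + v_{7} + v_{10}  so sig = [2:1,1,2,2]
  P = {1,8,10}:  v_{1} + v_{8} + v_{10} = v_{5} + v_{9}  so sig = [3:1,1]
  P = {1,7,10,11}:  v_{1} + v_{7} + v_{10} + v_{11} = 0  so sig = [4:]
  P = {5,7,9,11}:  v_{5} + v_{7} + v_{9} + v_{11} = v_{8}  so sig = [4:1]
  P = {7,9,10,11}:  v_{7} + v_{9} + v_{10} + v_{11} = v_{2}  so sig = [4:1]
  P = {1,3,6,7,10}:  v_{1} + v_{3} + v_{6} + v_{7} + v_{10} = v_{4}  so sig = [5:1]

Signatures (|P|; sorted positive RHS coefficients), sorted:
{ [2:],  [2:1] ×4,  [2:1,1] ×3,  [2:1,1,1,1],  [2:1,1,1,2] ×2,  [2:1,1,2,2],  [3:1,1],  [4:],  [4:1] ×2,  [5:1] }


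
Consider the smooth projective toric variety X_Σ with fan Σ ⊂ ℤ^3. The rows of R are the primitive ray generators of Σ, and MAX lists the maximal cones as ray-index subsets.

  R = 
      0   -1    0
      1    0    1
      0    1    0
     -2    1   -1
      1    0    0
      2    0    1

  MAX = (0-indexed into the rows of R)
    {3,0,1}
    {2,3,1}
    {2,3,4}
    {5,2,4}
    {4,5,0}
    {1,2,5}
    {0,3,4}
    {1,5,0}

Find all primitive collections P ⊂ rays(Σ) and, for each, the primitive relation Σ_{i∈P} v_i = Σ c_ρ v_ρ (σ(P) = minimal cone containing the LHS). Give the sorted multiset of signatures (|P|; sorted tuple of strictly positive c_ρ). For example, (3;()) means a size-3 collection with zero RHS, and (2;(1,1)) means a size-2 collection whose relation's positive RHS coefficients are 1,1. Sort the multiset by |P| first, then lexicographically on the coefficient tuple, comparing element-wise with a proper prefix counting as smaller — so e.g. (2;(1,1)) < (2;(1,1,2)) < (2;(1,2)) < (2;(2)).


Minimal non-faces — 3 found among 6 rays, 8 max cones:

  {0,2}:  v_{0} + v_{2} = 0  ⇒ sig = (2;())
  {1,4}:  v_{1} + v_{4} = v_{5}  ⇒ sig = (2;(1))
  {3,5}:  v_{3} + v_{5} = v_{2}  ⇒ sig = (2;(1))

Signatures (|P|; sorted positive RHS coefficients), sorted:
[(2;()), (2;(1)), (2;(1))]


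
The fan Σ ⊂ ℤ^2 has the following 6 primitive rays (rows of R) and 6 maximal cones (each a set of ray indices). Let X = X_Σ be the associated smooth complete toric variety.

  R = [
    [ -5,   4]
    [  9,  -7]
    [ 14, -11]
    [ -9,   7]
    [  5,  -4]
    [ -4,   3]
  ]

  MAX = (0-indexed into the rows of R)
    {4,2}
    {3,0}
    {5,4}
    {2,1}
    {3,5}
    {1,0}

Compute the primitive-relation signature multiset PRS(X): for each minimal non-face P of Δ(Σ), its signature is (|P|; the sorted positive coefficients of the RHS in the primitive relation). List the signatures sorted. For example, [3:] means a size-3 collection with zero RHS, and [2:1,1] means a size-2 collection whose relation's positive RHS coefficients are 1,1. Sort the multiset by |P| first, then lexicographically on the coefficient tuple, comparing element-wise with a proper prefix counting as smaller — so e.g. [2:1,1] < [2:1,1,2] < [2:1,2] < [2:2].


Primitive collections (9):

  • {0,4}:  v_{0} + v_{4} = 0  →  sig = [2:]
  • {1,3}:  v_{1} + v_{3} = 0  →  sig = [2:]
  • {0,2}:  v_{0} + v_{2} = v_{1}  →  sig = [2:1]
  • {0,5}:  v_{0} + v_{5} = v_{3}  →  sig = [2:1]
  • {1,4}:  v_{1} + v_{4} = v_{2}  →  sig = [2:1]
  • {1,5}:  v_{1} + v_{5} = v_{4}  →  sig = [2:1]
  • {2,3}:  v_{2} + v_{3} = v_{4}  →  sig = [2:1]
  • {3,4}:  v_{3} + v_{4} = v_{5}  →  sig = [2:1]
  • {2,5}:  v_{2} + v_{5} = 2·v_{4}  →  sig = [2:2]

Signatures (|P|; sorted positive RHS coefficients), sorted:
    |P|=2: 9 collections, coeffs (), (), (1), (1), (1), (1), (1), (1), (2)


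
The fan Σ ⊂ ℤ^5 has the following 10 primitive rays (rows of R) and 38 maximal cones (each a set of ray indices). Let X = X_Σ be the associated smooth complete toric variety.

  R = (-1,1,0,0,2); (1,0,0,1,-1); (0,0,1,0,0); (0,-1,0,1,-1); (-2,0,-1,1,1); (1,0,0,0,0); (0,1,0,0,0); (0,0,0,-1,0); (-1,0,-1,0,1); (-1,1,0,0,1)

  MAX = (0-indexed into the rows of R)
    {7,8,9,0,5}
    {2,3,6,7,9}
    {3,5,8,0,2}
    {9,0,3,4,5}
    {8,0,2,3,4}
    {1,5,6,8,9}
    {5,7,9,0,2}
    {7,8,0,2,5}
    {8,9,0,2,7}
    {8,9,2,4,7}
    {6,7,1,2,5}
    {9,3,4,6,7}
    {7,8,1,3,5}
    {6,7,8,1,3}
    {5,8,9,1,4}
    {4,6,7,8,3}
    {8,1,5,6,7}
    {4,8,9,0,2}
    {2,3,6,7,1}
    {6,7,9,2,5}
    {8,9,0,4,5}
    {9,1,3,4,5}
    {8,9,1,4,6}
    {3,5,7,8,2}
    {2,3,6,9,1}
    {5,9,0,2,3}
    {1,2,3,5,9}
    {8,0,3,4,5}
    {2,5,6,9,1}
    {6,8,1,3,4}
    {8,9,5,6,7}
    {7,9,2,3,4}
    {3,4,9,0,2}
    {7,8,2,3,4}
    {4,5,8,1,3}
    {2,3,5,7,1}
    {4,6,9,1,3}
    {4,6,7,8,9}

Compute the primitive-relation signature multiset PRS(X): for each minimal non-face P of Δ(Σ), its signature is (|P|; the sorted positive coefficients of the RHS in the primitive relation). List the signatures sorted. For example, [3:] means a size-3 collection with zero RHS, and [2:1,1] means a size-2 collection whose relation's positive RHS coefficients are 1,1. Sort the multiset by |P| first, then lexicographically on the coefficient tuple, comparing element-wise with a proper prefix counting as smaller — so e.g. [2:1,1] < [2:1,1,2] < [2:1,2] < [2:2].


Primitive collections (17):

  P = {0,6}:  v_{0} + v_{6} = v_{5} + 2·v_{9} ; sig = [2:1,2]
  P = {0,1}:  v_{0} + v_{1} = v_{3} + 2·v_{5} + 2·v_{9} ; sig = [2:1,2,2]
  P = {1,7,9}:  v_{1} + v_{7} + v_{9} = v_{6} ; sig = [3:1]
  P = {2,6,8}:  v_{2} + v_{6} + v_{8} = v_{9} ; sig = [3:1]
  P = {3,5,6}:  v_{3} + v_{5} + v_{6} = v_{1} ; sig = [3:1]
  P = {3,8,9}:  v_{3} + v_{8} + v_{9} = v_{4} ; sig = [3:1]
  P = {4,5,7}:  v_{4} + v_{5} + v_{7} = v_{8} ; sig = [3:1]
  P = {0,3,7}:  v_{0} + v_{3} + v_{7} = v_{2} + v_{8} ; sig = [3:1,1]
  P = {2,4,5}:  v_{2} + v_{4} + v_{5} = v_{0} + v_{3} ; sig = [3:1,1]
  P = {1,2,8}:  v_{1} + v_{2} + v_{8} = v_{3} + v_{5} + v_{9} ; sig = [3:1,1,1]
  P = {1,4,7}:  v_{1} + v_{4} + v_{7} = v_{3} + v_{6} + v_{8} ; sig = [3:1,1,1]
  P = {4,5,6}:  v_{4} + v_{5} + v_{6} = v_{1} + v_{8} + v_{9} ; sig = [3:1,1,1]
  P = {0,4,7}:  v_{0} + v_{4} + v_{7} = v_{2} + 2·v_{8} + v_{9} ; sig = [3:1,1,2]
  P = {2,4,6}:  v_{2} + v_{4} + v_{6} = v_{3} + 2·v_{9} ; sig = [3:1,2]
  P = {1,2,4}:  v_{1} + v_{2} + v_{4} = 2·v_{3} + v_{5} + 2·v_{9} ; sig = [3:1,2,2]
  P = {3,5,7,9}:  v_{3} + v_{5} + v_{7} + v_{9} = 0 ; sig = [4:]
  P = {2,5,8,9}:  v_{2} + v_{5} + v_{8} + v_{9} = v_{0} ; sig = [4:1]

Hence PRS(X_Σ) =
{ [2:1,2],  [2:1,2,2],  [3:1] ×5,  [3:1,1] ×2,  [3:1,1,1] ×3,  [3:1,1,2],  [3:1,2],  [3:1,2,2],  [4:],  [4:1] }


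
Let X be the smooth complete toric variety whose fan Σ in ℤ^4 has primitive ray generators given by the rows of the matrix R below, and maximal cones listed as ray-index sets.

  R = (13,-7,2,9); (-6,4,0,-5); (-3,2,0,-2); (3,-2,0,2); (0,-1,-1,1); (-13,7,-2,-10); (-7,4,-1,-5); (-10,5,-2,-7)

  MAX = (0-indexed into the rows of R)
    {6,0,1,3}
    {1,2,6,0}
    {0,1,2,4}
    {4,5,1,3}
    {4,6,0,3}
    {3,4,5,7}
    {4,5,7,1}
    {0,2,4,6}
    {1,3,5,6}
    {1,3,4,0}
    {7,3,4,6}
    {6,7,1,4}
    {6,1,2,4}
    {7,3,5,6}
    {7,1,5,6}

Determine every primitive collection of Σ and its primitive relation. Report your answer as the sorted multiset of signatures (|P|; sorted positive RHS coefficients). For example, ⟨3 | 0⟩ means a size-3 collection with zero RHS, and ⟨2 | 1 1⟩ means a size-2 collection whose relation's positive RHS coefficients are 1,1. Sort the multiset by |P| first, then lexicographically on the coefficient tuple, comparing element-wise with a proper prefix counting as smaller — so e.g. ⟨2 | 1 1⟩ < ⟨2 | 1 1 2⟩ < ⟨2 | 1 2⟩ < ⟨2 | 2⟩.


Σ has 9 primitive collections:

  • {2,3}:  v_{2} + v_{3} = 0  ⟹  sig = ⟨2 | 0⟩
  • {0,7}:  v_{0} + v_{7} = v_{3}  ⟹  sig = ⟨2 | 1⟩
  • {2,5}:  v_{2} + v_{5} = v_{1} + v_{7}  ⟹  sig = ⟨2 | 1 1⟩
  • {2,7}:  v_{2} + v_{7} = v_{1} + v_{4} + v_{6}  ⟹  sig = ⟨2 | 1 1 1⟩
  • {0,5}:  v_{0} + v_{5} = v_{1} + 2·v_{3}  ⟹  sig = ⟨2 | 1 2⟩
  • {1,3,7}:  v_{1} + v_{3} + v_{7} = v_{5}  ⟹  sig = ⟨3 | 1⟩
  • {4,5,6}:  v_{4} + v_{5} + v_{6} = 2·v_{7}  ⟹  sig = ⟨3 | 2⟩
  • {0,1,4,6}:  v_{0} + v_{1} + v_{4} + v_{6} = 0  ⟹  sig = ⟨4 | 0⟩
  • {1,3,4,6}:  v_{1} + v_{3} + v_{4} + v_{6} = v_{7}  ⟹  sig = ⟨4 | 1⟩

Hence PRS(X_Σ) =
    |P|=2: 5 collections, coeffs (), (1), (1,1), (1,1,1), (1,2)
    |P|=3: 2 collections, coeffs (1), (2)
    |P|=4: 2 collections, coeffs (), (1)


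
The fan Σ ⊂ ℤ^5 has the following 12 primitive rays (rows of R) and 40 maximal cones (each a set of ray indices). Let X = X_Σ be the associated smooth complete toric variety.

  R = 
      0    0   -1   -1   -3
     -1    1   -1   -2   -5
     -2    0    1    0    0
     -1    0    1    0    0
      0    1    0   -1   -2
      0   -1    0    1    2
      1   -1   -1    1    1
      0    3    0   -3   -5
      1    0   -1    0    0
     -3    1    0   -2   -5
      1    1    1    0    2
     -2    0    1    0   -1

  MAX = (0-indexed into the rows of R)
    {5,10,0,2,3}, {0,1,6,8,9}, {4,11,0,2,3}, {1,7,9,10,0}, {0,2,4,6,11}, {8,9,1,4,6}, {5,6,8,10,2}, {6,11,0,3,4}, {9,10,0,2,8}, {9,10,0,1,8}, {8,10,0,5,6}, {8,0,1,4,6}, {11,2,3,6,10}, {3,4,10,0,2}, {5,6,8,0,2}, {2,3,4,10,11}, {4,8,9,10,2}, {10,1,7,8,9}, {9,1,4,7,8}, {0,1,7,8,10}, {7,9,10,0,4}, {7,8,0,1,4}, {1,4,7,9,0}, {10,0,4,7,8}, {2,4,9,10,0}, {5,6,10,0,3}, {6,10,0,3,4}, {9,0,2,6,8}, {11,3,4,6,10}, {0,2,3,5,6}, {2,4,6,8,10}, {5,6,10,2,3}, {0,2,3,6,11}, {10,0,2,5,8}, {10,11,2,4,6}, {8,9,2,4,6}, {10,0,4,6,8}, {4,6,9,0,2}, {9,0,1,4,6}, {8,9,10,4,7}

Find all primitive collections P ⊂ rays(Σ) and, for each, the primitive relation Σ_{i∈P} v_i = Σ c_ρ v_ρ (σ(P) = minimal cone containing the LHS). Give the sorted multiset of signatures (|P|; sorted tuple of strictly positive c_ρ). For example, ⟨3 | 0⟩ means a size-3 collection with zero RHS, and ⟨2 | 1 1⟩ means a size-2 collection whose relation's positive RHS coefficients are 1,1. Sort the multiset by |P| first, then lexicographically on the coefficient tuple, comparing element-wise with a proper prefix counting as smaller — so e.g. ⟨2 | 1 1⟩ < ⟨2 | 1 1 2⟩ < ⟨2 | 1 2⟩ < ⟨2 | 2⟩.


Minimal non-faces — 25 found among 12 rays, 40 max cones:

  {3,8}:  v_{3} + v_{8} = 0 ; sig = ⟨2 | 0⟩
  {4,5}:  v_{4} + v_{5} = 0 ; sig = ⟨2 | 0⟩
  {1,2}:  v_{1} + v_{2} = v_{9} ; sig = ⟨2 | 1⟩
  {5,7}:  v_{5} + v_{7} = v_{1} + v_{10} ; sig = ⟨2 | 1 1⟩
  {1,3}:  v_{1} + v_{3} = v_{0} + v_{2} + v_{4} ; sig = ⟨2 | 1 1 1⟩
  {1,5}:  v_{1} + v_{5} = v_{0} + v_{2} + v_{8} ; sig = ⟨2 | 1 1 1⟩
  {2,7}:  v_{2} + v_{7} = v_{4} + v_{9} + v_{10} ; sig = ⟨2 | 1 1 1⟩
  {5,11}:  v_{5} + v_{11} = v_{2} + v_{3} + v_{6} ; sig = ⟨2 | 1 1 1⟩
  {8,11}:  v_{8} + v_{11} = v_{2} + v_{4} + v_{6} ; sig = ⟨2 | 1 1 1⟩
  {3,7}:  v_{3} + v_{7} = v_{0} + v_{2} + 2·v_{4} + v_{10} ; sig = ⟨2 | 1 1 1 2⟩
  {3,9}:  v_{3} + v_{9} = v_{0} + 2·v_{2} + v_{4} ; sig = ⟨2 | 1 1 2⟩
  {5,9}:  v_{5} + v_{9} = v_{0} + 2·v_{2} + v_{8} ; sig = ⟨2 | 1 1 2⟩
  {1,11}:  v_{1} + v_{11} = v_{0} + 2·v_{2} + 2·v_{4} + v_{6} ; sig = ⟨2 | 1 1 2 2⟩
  {9,11}:  v_{9} + v_{11} = v_{0} + 3·v_{2} + 2·v_{4} + v_{6} ; sig = ⟨2 | 1 1 2 3⟩
  {6,7}:  v_{6} + v_{7} = 2·v_{4} + v_{8} ; sig = ⟨2 | 1 2⟩
  {7,11}:  v_{7} + v_{11} = v_{2} + 3·v_{4} ; sig = ⟨2 | 1 3⟩
  {1,4,10}:  v_{1} + v_{4} + v_{10} = v_{7} ; sig = ⟨3 | 1⟩
  {0,10,11}:  v_{0} + v_{10} + v_{11} = v_{3} + v_{4} ; sig = ⟨3 | 1 1⟩
  {1,6,10}:  v_{1} + v_{6} + v_{10} = v_{4} + v_{8} ; sig = ⟨3 | 1 1⟩
  {6,9,10}:  v_{6} + v_{9} + v_{10} = v_{2} + v_{4} + v_{8} ; sig = ⟨3 | 1 1 1⟩
  {0,2,6,10}:  v_{0} + v_{2} + v_{6} + v_{10} = 0 ; sig = ⟨4 | 0⟩
  {0,2,4,8}:  v_{0} + v_{2} + v_{4} + v_{8} = v_{1} ; sig = ⟨4 | 1⟩
  {2,3,4,6}:  v_{2} + v_{3} + v_{4} + v_{6} = v_{11} ; sig = ⟨4 | 1⟩
  {0,7,8,9}:  v_{0} + v_{7} + v_{8} + v_{9} = 3·v_{1} + v_{10} ; sig = ⟨4 | 1 3⟩
  {0,4,8,9}:  v_{0} + v_{4} + v_{8} + v_{9} = 2·v_{1} ; sig = ⟨4 | 2⟩

so the primitive-relation signature multiset is
{ ⟨2 | 0⟩ ×2,  ⟨2 | 1⟩,  ⟨2 | 1 1⟩,  ⟨2 | 1 1 1⟩ ×5,  ⟨2 | 1 1 1 2⟩,  ⟨2 | 1 1 2⟩ ×2,  ⟨2 | 1 1 2 2⟩,  ⟨2 | 1 1 2 3⟩,  ⟨2 | 1 2⟩,  ⟨2 | 1 3⟩,  ⟨3 | 1⟩,  ⟨3 | 1 1⟩ ×2,  ⟨3 | 1 1 1⟩,  ⟨4 | 0⟩,  ⟨4 | 1⟩ ×2,  ⟨4 | 1 3⟩,  ⟨4 | 2⟩ }


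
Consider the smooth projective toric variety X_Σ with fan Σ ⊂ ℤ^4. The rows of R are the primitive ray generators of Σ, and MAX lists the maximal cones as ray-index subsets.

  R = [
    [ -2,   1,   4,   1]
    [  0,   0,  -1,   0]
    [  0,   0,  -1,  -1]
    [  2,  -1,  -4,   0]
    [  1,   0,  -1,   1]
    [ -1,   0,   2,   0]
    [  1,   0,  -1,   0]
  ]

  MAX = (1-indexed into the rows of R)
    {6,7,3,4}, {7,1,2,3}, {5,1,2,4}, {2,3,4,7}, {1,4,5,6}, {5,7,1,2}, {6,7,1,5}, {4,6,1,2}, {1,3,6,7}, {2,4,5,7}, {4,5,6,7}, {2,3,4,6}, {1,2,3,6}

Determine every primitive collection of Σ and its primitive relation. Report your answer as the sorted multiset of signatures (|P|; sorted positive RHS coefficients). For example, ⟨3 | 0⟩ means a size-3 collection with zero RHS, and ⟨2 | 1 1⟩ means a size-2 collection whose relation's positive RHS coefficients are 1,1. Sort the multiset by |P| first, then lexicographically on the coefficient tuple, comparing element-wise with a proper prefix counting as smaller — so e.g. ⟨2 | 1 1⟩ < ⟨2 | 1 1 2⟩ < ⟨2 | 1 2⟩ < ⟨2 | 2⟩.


Σ has 5 primitive collections:

  • {3,5}:  v_{3} + v_{5} = v_{2} + v_{7} — sig = ⟨2 | 1 1⟩
  • {2,6,7}:  v_{2} + v_{6} + v_{7} = 0 — sig = ⟨3 | 0⟩
  • {1,3,4}:  v_{1} + v_{3} + v_{4} = v_{2} — sig = ⟨3 | 1⟩
  • {1,4,7}:  v_{1} + v_{4} + v_{7} = v_{5} — sig = ⟨3 | 1⟩
  • {2,5,6}:  v_{2} + v_{5} + v_{6} = v_{1} + v_{4} — sig = ⟨3 | 1 1⟩

Hence PRS(X_Σ) =
    |P|=2: 1 collection, coeffs (1,1)
    |P|=3: 4 collections, coeffs (), (1), (1), (1,1)


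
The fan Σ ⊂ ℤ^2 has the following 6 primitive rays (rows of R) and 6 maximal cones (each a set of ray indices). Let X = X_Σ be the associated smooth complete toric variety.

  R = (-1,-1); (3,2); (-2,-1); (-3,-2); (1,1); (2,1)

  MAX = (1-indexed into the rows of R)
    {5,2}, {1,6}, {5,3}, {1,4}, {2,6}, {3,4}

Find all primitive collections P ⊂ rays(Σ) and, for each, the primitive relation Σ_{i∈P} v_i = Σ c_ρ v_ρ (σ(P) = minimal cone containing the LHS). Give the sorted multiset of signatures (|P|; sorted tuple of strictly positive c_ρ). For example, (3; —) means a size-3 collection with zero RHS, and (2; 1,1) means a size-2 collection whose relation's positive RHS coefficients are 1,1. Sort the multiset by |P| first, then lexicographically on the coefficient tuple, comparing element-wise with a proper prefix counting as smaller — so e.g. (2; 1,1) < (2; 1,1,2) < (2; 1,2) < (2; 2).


Σ has 9 primitive collections:

  • {1,5}:  v_{1} + v_{5} = 0 ; sig = (2; —)
  • {2,4}:  v_{2} + v_{4} = 0 ; sig = (2; —)
  • {3,6}:  v_{3} + v_{6} = 0 ; sig = (2; —)
  • {1,2}:  v_{1} + v_{2} = v_{6} ; sig = (2; 1)
  • {1,3}:  v_{1} + v_{3} = v_{4} ; sig = (2; 1)
  • {2,3}:  v_{2} + v_{3} = v_{5} ; sig = (2; 1)
  • {4,5}:  v_{4} + v_{5} = v_{3} ; sig = (2; 1)
  • {4,6}:  v_{4} + v_{6} = v_{1} ; sig = (2; 1)
  • {5,6}:  v_{5} + v_{6} = v_{2} ; sig = (2; 1)

Hence PRS(X_Σ) =
    |P|=2: 9 collections, coeffs (), (), (), (1), (1), (1), (1), (1), (1)


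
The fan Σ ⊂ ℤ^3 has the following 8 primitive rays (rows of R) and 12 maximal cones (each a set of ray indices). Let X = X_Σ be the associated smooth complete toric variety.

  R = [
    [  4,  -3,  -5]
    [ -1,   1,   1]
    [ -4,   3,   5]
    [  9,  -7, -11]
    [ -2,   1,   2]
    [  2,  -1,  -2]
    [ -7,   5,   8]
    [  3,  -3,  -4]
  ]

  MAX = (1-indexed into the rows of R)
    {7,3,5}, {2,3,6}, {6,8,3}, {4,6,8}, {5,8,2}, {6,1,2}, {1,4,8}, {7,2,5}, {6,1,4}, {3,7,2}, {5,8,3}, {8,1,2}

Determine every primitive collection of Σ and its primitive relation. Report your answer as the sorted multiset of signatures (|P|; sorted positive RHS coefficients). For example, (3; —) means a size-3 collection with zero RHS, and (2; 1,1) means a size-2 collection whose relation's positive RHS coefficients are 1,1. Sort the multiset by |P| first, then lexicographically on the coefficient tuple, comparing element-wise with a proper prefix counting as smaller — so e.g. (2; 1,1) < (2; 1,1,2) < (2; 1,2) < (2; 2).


14 minimal non-faces of Δ(Σ) (on 8 rays):

  • {1,3}:  v_{1} + v_{3} = 0  so sig = (2; —)
  • {5,6}:  v_{5} + v_{6} = 0  so sig = (2; —)
  • {1,5}:  v_{1} + v_{5} = v_{2} + v_{8}  so sig = (2; 1,1)
  • {1,7}:  v_{1} + v_{7} = v_{2} + v_{5}  so sig = (2; 1,1)
  • {3,4}:  v_{3} + v_{4} = v_{6} + v_{8}  so sig = (2; 1,1)
  • {4,5}:  v_{4} + v_{5} = v_{1} + v_{8}  so sig = (2; 1,1)
  • {4,7}:  v_{4} + v_{7} = v_{2} + v_{8}  so sig = (2; 1,1)
  • {6,7}:  v_{6} + v_{7} = v_{2} + v_{3}  so sig = (2; 1,1)
  • {2,4}:  v_{2} + v_{4} = 2·v_{1}  so sig = (2; 2)
  • {7,8}:  v_{7} + v_{8} = 2·v_{5}  so sig = (2; 2)
  • {1,6,8}:  v_{1} + v_{6} + v_{8} = v_{4}  so sig = (3; 1)
  • {2,3,5}:  v_{2} + v_{3} + v_{5} = v_{7}  so sig = (3; 1)
  • {2,3,8}:  v_{2} + v_{3} + v_{8} = v_{5}  so sig = (3; 1)
  • {2,6,8}:  v_{2} + v_{6} + v_{8} = v_{1}  so sig = (3; 1)

Signatures (|P|; sorted positive RHS coefficients), sorted:
    (2; —)
    (2; —)
    (2; 1,1)
    (2; 1,1)
    (2; 1,1)
    (2; 1,1)
    (2; 1,1)
    (2; 1,1)
    (2; 2)
    (2; 2)
    (3; 1)
    (3; 1)
    (3; 1)
    (3; 1)


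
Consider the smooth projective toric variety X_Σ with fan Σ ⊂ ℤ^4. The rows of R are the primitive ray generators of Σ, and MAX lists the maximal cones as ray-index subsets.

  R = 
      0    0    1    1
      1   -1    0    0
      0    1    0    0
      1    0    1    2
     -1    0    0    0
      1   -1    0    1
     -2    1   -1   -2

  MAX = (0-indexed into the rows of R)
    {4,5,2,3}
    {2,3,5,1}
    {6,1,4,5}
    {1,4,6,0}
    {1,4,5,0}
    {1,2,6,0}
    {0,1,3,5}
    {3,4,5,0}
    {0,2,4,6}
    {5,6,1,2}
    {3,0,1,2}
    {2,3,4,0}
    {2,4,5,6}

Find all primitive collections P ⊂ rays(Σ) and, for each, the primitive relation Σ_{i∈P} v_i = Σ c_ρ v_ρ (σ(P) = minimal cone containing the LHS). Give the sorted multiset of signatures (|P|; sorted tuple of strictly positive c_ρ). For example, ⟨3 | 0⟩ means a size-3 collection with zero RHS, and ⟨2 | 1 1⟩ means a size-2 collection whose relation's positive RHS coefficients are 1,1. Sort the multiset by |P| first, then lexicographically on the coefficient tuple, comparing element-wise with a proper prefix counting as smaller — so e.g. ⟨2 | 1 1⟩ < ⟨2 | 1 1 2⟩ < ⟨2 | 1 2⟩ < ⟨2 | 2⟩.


The 5 primitive collections of Σ (r=7, n=4):

  P = {3,6}:  v_{3} + v_{6} = v_{2} + v_{4} — sig = ⟨2 | 1 1⟩
  P = {1,2,4}:  v_{1} + v_{2} + v_{4} = 0 — sig = ⟨3 | 0⟩
  P = {0,2,5}:  v_{0} + v_{2} + v_{5} = v_{3} — sig = ⟨3 | 1⟩
  P = {0,5,6}:  v_{0} + v_{5} + v_{6} = v_{4} — sig = ⟨3 | 1⟩
  P = {1,3,4}:  v_{1} + v_{3} + v_{4} = v_{0} + v_{5} — sig = ⟨3 | 1 1⟩

so the primitive-relation signature multiset is
    |P|=2: 1 collection, coeffs (1,1)
    |P|=3: 4 collections, coeffs (), (1), (1), (1,1)


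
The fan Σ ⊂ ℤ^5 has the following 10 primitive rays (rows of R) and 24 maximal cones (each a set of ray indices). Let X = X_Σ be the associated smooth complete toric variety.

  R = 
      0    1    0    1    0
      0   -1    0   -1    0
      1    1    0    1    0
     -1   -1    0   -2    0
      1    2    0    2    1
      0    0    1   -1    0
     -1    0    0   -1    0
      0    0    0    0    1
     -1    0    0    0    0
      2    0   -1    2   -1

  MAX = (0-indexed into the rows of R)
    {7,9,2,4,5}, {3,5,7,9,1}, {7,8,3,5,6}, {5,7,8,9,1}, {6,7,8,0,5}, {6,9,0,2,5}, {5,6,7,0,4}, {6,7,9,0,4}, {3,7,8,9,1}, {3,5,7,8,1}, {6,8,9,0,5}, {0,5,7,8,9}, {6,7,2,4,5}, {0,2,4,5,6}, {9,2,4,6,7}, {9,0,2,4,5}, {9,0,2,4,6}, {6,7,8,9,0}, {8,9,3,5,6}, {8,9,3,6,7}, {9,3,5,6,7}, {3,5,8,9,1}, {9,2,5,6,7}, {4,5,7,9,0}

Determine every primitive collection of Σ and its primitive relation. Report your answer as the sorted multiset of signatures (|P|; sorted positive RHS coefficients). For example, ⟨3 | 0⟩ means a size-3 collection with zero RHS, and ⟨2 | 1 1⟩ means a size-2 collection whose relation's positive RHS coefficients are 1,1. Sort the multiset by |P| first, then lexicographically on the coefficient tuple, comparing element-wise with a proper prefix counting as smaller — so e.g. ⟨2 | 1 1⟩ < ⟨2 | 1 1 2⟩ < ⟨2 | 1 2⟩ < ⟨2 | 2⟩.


Σ has 14 primitive collections:

  {0,1}:  v_{0} + v_{1} = 0 ; sig = ⟨2 | 0⟩
  {0,3}:  v_{0} + v_{3} = v_{6} ; sig = ⟨2 | 1⟩
  {1,6}:  v_{1} + v_{6} = v_{3} ; sig = ⟨2 | 1⟩
  {2,8}:  v_{2} + v_{8} = v_{0} ; sig = ⟨2 | 1⟩
  {1,4}:  v_{1} + v_{4} = v_{2} + v_{7} ; sig = ⟨2 | 1 1⟩
  {3,4}:  v_{3} + v_{4} = v_{2} + v_{6} + v_{7} ; sig = ⟨2 | 1 1 1⟩
  {1,2}:  v_{1} + v_{2} = v_{5} + v_{6} + v_{7} + v_{9} ; sig = ⟨2 | 1 1 1 1⟩
  {2,3}:  v_{2} + v_{3} = v_{5} + 2·v_{6} + v_{7} + v_{9} ; sig = ⟨2 | 1 1 1 2⟩
  {4,8}:  v_{4} + v_{8} = 2·v_{0} + v_{7} ; sig = ⟨2 | 1 2⟩
  {0,2,7}:  v_{0} + v_{2} + v_{7} = v_{4} ; sig = ⟨3 | 1⟩
  {4,5,6,9}:  v_{4} + v_{5} + v_{6} + v_{9} = 2·v_{2} ; sig = ⟨4 | 2⟩
  {5,6,7,8,9}:  v_{5} + v_{6} + v_{7} + v_{8} + v_{9} = 0 ; sig = ⟨5 | 0⟩
  {0,5,6,7,9}:  v_{0} + v_{5} + v_{6} + v_{7} + v_{9} = v_{2} ; sig = ⟨5 | 1⟩
  {3,5,7,8,9}:  v_{3} + v_{5} + v_{7} + v_{8} + v_{9} = v_{1} ; sig = ⟨5 | 1⟩

Signatures (|P|; sorted positive RHS coefficients), sorted:
[⟨2 | 0⟩, ⟨2 | 1⟩, ⟨2 | 1⟩, ⟨2 | 1⟩, ⟨2 | 1 1⟩, ⟨2 | 1 1 1⟩, ⟨2 | 1 1 1 1⟩, ⟨2 | 1 1 1 2⟩, ⟨2 | 1 2⟩, ⟨3 | 1⟩, ⟨4 | 2⟩, ⟨5 | 0⟩, ⟨5 | 1⟩, ⟨5 | 1⟩]


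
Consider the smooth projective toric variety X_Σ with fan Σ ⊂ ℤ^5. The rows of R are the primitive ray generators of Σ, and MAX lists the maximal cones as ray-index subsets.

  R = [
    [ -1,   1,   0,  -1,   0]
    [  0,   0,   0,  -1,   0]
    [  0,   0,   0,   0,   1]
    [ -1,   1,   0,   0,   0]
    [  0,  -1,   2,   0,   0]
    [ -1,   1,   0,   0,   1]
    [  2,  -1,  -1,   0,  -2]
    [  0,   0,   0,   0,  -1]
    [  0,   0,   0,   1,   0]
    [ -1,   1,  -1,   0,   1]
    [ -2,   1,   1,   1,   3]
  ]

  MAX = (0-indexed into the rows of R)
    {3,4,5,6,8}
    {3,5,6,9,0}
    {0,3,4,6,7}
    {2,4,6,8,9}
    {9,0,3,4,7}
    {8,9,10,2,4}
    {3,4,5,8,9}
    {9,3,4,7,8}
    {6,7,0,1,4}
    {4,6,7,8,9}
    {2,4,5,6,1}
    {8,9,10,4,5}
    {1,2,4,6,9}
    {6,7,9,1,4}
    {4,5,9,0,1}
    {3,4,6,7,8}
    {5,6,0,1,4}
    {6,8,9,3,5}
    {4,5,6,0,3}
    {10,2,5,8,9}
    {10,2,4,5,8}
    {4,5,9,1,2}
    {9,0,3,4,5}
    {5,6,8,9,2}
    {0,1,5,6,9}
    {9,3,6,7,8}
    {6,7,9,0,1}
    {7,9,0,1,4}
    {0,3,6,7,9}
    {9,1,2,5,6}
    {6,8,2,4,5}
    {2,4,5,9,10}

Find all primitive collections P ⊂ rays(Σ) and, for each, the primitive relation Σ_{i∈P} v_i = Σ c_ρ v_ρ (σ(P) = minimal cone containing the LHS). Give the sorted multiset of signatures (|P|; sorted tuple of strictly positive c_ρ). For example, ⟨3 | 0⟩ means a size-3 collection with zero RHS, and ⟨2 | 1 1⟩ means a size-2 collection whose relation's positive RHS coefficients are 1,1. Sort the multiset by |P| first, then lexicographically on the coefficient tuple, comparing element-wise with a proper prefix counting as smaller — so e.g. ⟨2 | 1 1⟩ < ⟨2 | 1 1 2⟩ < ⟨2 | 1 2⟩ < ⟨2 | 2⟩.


Minimal non-faces — 16 found among 11 rays, 32 max cones:

  {1,8}:  v_{1} + v_{8} = 0  so sig = ⟨2 | 0⟩
  {2,7}:  v_{2} + v_{7} = 0  so sig = ⟨2 | 0⟩
  {0,8}:  v_{0} + v_{8} = v_{3}  so sig = ⟨2 | 1⟩
  {1,3}:  v_{1} + v_{3} = v_{0}  so sig = ⟨2 | 1⟩
  {2,3}:  v_{2} + v_{3} = v_{5}  so sig = ⟨2 | 1⟩
  {5,7}:  v_{5} + v_{7} = v_{3}  so sig = ⟨2 | 1⟩
  {0,2}:  v_{0} + v_{2} = v_{1} + v_{5}  so sig = ⟨2 | 1 1⟩
  {6,10}:  v_{6} + v_{10} = v_{2} + v_{8}  so sig = ⟨2 | 1 1⟩
  {1,10}:  v_{1} + v_{10} = v_{2} + v_{4} + v_{5} + v_{9}  so sig = ⟨2 | 1 1 1 1⟩
  {7,10}:  v_{7} + v_{10} = v_{4} + v_{5} + v_{8} + v_{9}  so sig = ⟨2 | 1 1 1 1⟩
  {3,10}:  v_{3} + v_{10} = v_{4} + 2·v_{5} + v_{8} + v_{9}  so sig = ⟨2 | 1 1 1 2⟩
  {0,10}:  v_{0} + v_{10} = v_{4} + 2·v_{5} + v_{9}  so sig = ⟨2 | 1 1 2⟩
  {4,5,6,9}:  v_{4} + v_{5} + v_{6} + v_{9} = 0  so sig = ⟨4 | 0⟩
  {3,4,6,9}:  v_{3} + v_{4} + v_{6} + v_{9} = v_{7}  so sig = ⟨4 | 1⟩
  {0,4,6,9}:  v_{0} + v_{4} + v_{6} + v_{9} = v_{1} + v_{7}  so sig = ⟨4 | 1 1⟩
  {2,4,5,8,9}:  v_{2} + v_{4} + v_{5} + v_{8} + v_{9} = v_{10}  so sig = ⟨5 | 1⟩

Hence PRS(X_Σ) =
[⟨2 | 0⟩, ⟨2 | 0⟩, ⟨2 | 1⟩, ⟨2 | 1⟩, ⟨2 | 1⟩, ⟨2 | 1⟩, ⟨2 | 1 1⟩, ⟨2 | 1 1⟩, ⟨2 | 1 1 1 1⟩, ⟨2 | 1 1 1 1⟩, ⟨2 | 1 1 1 2⟩, ⟨2 | 1 1 2⟩, ⟨4 | 0⟩, ⟨4 | 1⟩, ⟨4 | 1 1⟩, ⟨5 | 1⟩]


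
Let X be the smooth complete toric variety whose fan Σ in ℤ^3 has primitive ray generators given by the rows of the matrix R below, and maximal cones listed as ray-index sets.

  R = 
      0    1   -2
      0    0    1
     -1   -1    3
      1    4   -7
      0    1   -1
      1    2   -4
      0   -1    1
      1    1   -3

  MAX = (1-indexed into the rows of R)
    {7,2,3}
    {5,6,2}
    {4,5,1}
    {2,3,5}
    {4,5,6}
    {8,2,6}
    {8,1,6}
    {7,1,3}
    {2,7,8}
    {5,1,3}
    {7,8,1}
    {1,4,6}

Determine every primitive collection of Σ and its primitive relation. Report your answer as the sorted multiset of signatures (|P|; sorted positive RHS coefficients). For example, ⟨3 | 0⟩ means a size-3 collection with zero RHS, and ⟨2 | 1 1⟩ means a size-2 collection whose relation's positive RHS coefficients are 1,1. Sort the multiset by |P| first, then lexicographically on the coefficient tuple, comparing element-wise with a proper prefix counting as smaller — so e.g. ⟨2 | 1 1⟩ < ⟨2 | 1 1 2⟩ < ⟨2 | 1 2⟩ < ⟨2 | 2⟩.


11 minimal non-faces of Δ(Σ) (on 8 rays):

  P={3,8}:  v_{3} + v_{8} = 0  ⟹  sig = ⟨2 | 0⟩
  P={5,7}:  v_{5} + v_{7} = 0  ⟹  sig = ⟨2 | 0⟩
  P={1,2}:  v_{1} + v_{2} = v_{5}  ⟹  sig = ⟨2 | 1⟩
  P={3,6}:  v_{3} + v_{6} = v_{5}  ⟹  sig = ⟨2 | 1⟩
  P={5,8}:  v_{5} + v_{8} = v_{6}  ⟹  sig = ⟨2 | 1⟩
  P={6,7}:  v_{6} + v_{7} = v_{8}  ⟹  sig = ⟨2 | 1⟩
  P={4,7}:  v_{4} + v_{7} = v_{1} + v_{6}  ⟹  sig = ⟨2 | 1 1⟩
  P={2,4}:  v_{2} + v_{4} = 2·v_{5} + v_{6}  ⟹  sig = ⟨2 | 1 2⟩
  P={3,4}:  v_{3} + v_{4} = v_{1} + 2·v_{5}  ⟹  sig = ⟨2 | 1 2⟩
  P={4,8}:  v_{4} + v_{8} = v_{1} + 2·v_{6}  ⟹  sig = ⟨2 | 1 2⟩
  P={1,5,6}:  v_{1} + v_{5} + v_{6} = v_{4}  ⟹  sig = ⟨3 | 1⟩

Sorted signature multiset PRS(X):
    |P|=2: 10 collections, coeffs (), (), (1), (1), (1), (1), (1,1), (1,2), (1,2), (1,2)
    |P|=3: 1 collection, coeffs (1)
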